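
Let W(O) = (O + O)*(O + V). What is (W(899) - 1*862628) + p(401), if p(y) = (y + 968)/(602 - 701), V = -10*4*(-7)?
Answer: 124462817/99 ≈ 1.2572e+6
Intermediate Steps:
V = 280 (V = -40*(-7) = 280)
p(y) = -88/9 - y/99 (p(y) = (968 + y)/(-99) = (968 + y)*(-1/99) = -88/9 - y/99)
W(O) = 2*O*(280 + O) (W(O) = (O + O)*(O + 280) = (2*O)*(280 + O) = 2*O*(280 + O))
(W(899) - 1*862628) + p(401) = (2*899*(280 + 899) - 1*862628) + (-88/9 - 1/99*401) = (2*899*1179 - 862628) + (-88/9 - 401/99) = (2119842 - 862628) - 1369/99 = 1257214 - 1369/99 = 124462817/99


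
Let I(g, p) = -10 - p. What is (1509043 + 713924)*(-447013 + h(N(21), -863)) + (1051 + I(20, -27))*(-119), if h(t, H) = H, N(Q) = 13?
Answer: -995613695184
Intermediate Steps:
(1509043 + 713924)*(-447013 + h(N(21), -863)) + (1051 + I(20, -27))*(-119) = (1509043 + 713924)*(-447013 - 863) + (1051 + (-10 - 1*(-27)))*(-119) = 2222967*(-447876) + (1051 + (-10 + 27))*(-119) = -995613568092 + (1051 + 17)*(-119) = -995613568092 + 1068*(-119) = -995613568092 - 127092 = -995613695184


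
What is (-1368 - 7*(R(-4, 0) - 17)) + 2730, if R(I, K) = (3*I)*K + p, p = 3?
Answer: 1460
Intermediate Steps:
R(I, K) = 3 + 3*I*K (R(I, K) = (3*I)*K + 3 = 3*I*K + 3 = 3 + 3*I*K)
(-1368 - 7*(R(-4, 0) - 17)) + 2730 = (-1368 - 7*((3 + 3*(-4)*0) - 17)) + 2730 = (-1368 - 7*((3 + 0) - 17)) + 2730 = (-1368 - 7*(3 - 17)) + 2730 = (-1368 - 7*(-14)) + 2730 = (-1368 + 98) + 2730 = -1270 + 2730 = 1460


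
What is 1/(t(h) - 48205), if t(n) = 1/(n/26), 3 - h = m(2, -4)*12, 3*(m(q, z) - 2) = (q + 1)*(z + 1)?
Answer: -15/723049 ≈ -2.0745e-5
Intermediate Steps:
m(q, z) = 2 + (1 + q)*(1 + z)/3 (m(q, z) = 2 + ((q + 1)*(z + 1))/3 = 2 + ((1 + q)*(1 + z))/3 = 2 + (1 + q)*(1 + z)/3)
h = 15 (h = 3 - (7/3 + (⅓)*2 + (⅓)*(-4) + (⅓)*2*(-4))*12 = 3 - (7/3 + ⅔ - 4/3 - 8/3)*12 = 3 - (-1)*12 = 3 - 1*(-12) = 3 + 12 = 15)
t(n) = 26/n (t(n) = 1/(n*(1/26)) = 1/(n/26) = 26/n)
1/(t(h) - 48205) = 1/(26/15 - 48205) = 1/(-723049/15) = -15/723049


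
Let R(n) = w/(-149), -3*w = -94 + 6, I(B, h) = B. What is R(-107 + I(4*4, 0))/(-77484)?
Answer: 2/787167 ≈ 2.5408e-6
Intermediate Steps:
w = 88/3 (w = -(-94 + 6)/3 = -1/3*(-88) = 88/3 ≈ 29.333)
R(n) = -88/447 (R(n) = (88/3)/(-149) = (88/3)*(-1/149) = -88/447)
R(-107 + I(4*4, 0))/(-77484) = -88/447/(-77484) = -88/447*(-1/77484) = 2/787167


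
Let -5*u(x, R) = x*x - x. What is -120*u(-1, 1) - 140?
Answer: -92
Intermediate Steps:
u(x, R) = -x**2/5 + x/5 (u(x, R) = -(x*x - x)/5 = -(x**2 - x)/5 = -x**2/5 + x/5)
-120*u(-1, 1) - 140 = -24*(-1)*(1 - 1*(-1)) - 140 = -24*(-1)*(1 + 1) - 140 = -24*(-1)*2 - 140 = -120*(-2/5) - 140 = 48 - 140 = -92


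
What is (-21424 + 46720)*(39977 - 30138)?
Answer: 248887344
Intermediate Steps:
(-21424 + 46720)*(39977 - 30138) = 25296*9839 = 248887344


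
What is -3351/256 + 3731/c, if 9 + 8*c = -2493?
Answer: -8012645/320256 ≈ -25.020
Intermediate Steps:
c = -1251/4 (c = -9/8 + (⅛)*(-2493) = -9/8 - 2493/8 = -1251/4 ≈ -312.75)
-3351/256 + 3731/c = -3351/256 + 3731/(-1251/4) = -3351*1/256 + 3731*(-4/1251) = -3351/256 - 14924/1251 = -8012645/320256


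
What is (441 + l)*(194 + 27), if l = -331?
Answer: 24310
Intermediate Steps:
(441 + l)*(194 + 27) = (441 - 331)*(194 + 27) = 110*221 = 24310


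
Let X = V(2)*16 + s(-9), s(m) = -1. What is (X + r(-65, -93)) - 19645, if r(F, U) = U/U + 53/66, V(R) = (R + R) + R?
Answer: -1290181/66 ≈ -19548.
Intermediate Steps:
V(R) = 3*R (V(R) = 2*R + R = 3*R)
r(F, U) = 119/66 (r(F, U) = 1 + 53*(1/66) = 1 + 53/66 = 119/66)
X = 95 (X = (3*2)*16 - 1 = 6*16 - 1 = 96 - 1 = 95)
(X + r(-65, -93)) - 19645 = (95 + 119/66) - 19645 = 6389/66 - 19645 = -1290181/66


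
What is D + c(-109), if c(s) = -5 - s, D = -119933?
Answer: -119829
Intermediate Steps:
D + c(-109) = -119933 + (-5 - 1*(-109)) = -119933 + (-5 + 109) = -119933 + 104 = -119829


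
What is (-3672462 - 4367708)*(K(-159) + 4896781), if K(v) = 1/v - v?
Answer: -6260184574648030/159 ≈ -3.9372e+13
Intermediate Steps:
(-3672462 - 4367708)*(K(-159) + 4896781) = (-3672462 - 4367708)*((1/(-159) - 1*(-159)) + 4896781) = -8040170*((-1/159 + 159) + 4896781) = -8040170*(25280/159 + 4896781) = -8040170*778613459/159 = -6260184574648030/159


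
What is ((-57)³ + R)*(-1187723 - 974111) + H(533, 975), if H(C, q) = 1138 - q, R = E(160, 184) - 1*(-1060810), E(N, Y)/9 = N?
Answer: -1896051642375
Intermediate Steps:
E(N, Y) = 9*N
R = 1062250 (R = 9*160 - 1*(-1060810) = 1440 + 1060810 = 1062250)
((-57)³ + R)*(-1187723 - 974111) + H(533, 975) = ((-57)³ + 1062250)*(-1187723 - 974111) + (1138 - 1*975) = (-185193 + 1062250)*(-2161834) + (1138 - 975) = 877057*(-2161834) + 163 = -1896051642538 + 163 = -1896051642375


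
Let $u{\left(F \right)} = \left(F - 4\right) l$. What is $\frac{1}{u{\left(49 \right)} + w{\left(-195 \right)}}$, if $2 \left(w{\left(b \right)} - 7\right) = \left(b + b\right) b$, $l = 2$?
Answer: $\frac{1}{38122} \approx 2.6232 \cdot 10^{-5}$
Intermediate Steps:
$w{\left(b \right)} = 7 + b^{2}$ ($w{\left(b \right)} = 7 + \frac{\left(b + b\right) b}{2} = 7 + \frac{2 b b}{2} = 7 + \frac{2 b^{2}}{2} = 7 + b^{2}$)
$u{\left(F \right)} = -8 + 2 F$ ($u{\left(F \right)} = \left(F - 4\right) 2 = \left(-4 + F\right) 2 = -8 + 2 F$)
$\frac{1}{u{\left(49 \right)} + w{\left(-195 \right)}} = \frac{1}{\left(-8 + 2 \cdot 49\right) + \left(7 + \left(-195\right)^{2}\right)} = \frac{1}{\left(-8 + 98\right) + \left(7 + 38025\right)} = \frac{1}{90 + 38032} = \frac{1}{38122}$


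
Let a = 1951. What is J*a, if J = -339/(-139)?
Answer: 661389/139 ≈ 4758.2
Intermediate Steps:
J = 339/139 (J = -339*(-1/139) = 339/139 ≈ 2.4389)
J*a = (339/139)*1951 = 661389/139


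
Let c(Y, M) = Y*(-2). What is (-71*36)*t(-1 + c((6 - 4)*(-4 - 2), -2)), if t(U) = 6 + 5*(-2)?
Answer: 10224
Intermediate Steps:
c(Y, M) = -2*Y
t(U) = -4 (t(U) = 6 - 10 = -4)
(-71*36)*t(-1 + c((6 - 4)*(-4 - 2), -2)) = -71*36*(-4) = -2556*(-4) = 10224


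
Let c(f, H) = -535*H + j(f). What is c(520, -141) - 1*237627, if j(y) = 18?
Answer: -162174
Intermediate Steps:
c(f, H) = 18 - 535*H (c(f, H) = -535*H + 18 = 18 - 535*H)
c(520, -141) - 1*237627 = (18 - 535*(-141)) - 1*237627 = (18 + 75435) - 237627 = 75453 - 237627 = -162174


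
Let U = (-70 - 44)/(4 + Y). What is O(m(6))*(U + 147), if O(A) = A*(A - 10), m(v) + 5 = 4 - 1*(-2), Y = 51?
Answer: -71739/55 ≈ -1304.3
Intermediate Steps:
U = -114/55 (U = (-70 - 44)/(4 + 51) = -114/55 ≈ -2.0727)
m(v) = 1 (m(v) = -5 + (4 - 1*(-2)) = -5 + (4 + 2) = -5 + 6 = 1)
O(A) = A*(-10 + A)
O(m(6))*(U + 147) = (1*(-10 + 1))*(-114/55 + 147) = (1*(-9))*(7971/55) = -9*7971/55 = -71739/55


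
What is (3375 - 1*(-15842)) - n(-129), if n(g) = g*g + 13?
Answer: 2563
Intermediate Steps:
n(g) = 13 + g² (n(g) = g² + 13 = 13 + g²)
(3375 - 1*(-15842)) - n(-129) = (3375 - 1*(-15842)) - (13 + (-129)²) = (3375 + 15842) - (13 + 16641) = 19217 - 1*16654 = 19217 - 16654 = 2563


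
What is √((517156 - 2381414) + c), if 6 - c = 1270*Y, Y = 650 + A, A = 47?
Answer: I*√2749442 ≈ 1658.1*I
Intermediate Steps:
Y = 697 (Y = 650 + 47 = 697)
c = -885184 (c = 6 - 1270*697 = 6 - 1*885190 = 6 - 885190 = -885184)
√((517156 - 2381414) + c) = √((517156 - 2381414) - 885184) = √(-1864258 - 885184) = √(-2749442) = I*√2749442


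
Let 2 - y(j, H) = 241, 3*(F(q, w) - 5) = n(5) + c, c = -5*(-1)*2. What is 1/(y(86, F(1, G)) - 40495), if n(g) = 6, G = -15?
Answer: -1/40734 ≈ -2.4550e-5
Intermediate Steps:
c = 10 (c = 5*2 = 10)
F(q, w) = 31/3 (F(q, w) = 5 + (6 + 10)/3 = 5 + (⅓)*16 = 5 + 16/3 = 31/3)
y(j, H) = -239 (y(j, H) = 2 - 1*241 = 2 - 241 = -239)
1/(y(86, F(1, G)) - 40495) = 1/(-239 - 40495) = 1/(-40734) = -1/40734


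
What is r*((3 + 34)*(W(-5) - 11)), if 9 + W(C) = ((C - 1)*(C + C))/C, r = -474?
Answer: 561216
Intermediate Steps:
W(C) = -11 + 2*C (W(C) = -9 + ((C - 1)*(C + C))/C = -9 + ((-1 + C)*(2*C))/C = -9 + (2*C*(-1 + C))/C = -9 + (-2 + 2*C) = -11 + 2*C)
r*((3 + 34)*(W(-5) - 11)) = -474*(3 + 34)*((-11 + 2*(-5)) - 11) = -17538*((-11 - 10) - 11) = -17538*(-21 - 11) = -17538*(-32) = -474*(-1184) = 561216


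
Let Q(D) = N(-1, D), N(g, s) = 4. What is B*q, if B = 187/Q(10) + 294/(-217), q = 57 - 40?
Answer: 95693/124 ≈ 771.72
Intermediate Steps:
q = 17
Q(D) = 4
B = 5629/124 (B = 187/4 + 294/(-217) = 187*(¼) + 294*(-1/217) = 187/4 - 42/31 = 5629/124 ≈ 45.395)
B*q = (5629/124)*17 = 95693/124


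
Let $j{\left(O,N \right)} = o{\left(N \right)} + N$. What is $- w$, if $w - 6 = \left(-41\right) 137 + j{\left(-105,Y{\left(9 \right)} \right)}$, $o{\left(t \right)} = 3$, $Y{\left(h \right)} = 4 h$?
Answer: $5572$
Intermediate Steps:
$j{\left(O,N \right)} = 3 + N$
$w = -5572$ ($w = 6 + \left(\left(-41\right) 137 + \left(3 + 4 \cdot 9\right)\right) = 6 + \left(-5617 + \left(3 + 36\right)\right) = 6 + \left(-5617 + 39\right) = 6 - 5578 = -5572$)
$- w = \left(-1\right) \left(-5572\right) = 5572$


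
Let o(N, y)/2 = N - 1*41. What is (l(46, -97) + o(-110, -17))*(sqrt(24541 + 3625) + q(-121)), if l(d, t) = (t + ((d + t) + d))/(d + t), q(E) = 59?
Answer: -17700 - 300*sqrt(28166) ≈ -68048.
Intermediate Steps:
l(d, t) = (2*d + 2*t)/(d + t) (l(d, t) = (t + (t + 2*d))/(d + t) = (2*d + 2*t)/(d + t))
o(N, y) = -82 + 2*N (o(N, y) = 2*(N - 1*41) = 2*(N - 41) = 2*(-41 + N) = -82 + 2*N)
(l(46, -97) + o(-110, -17))*(sqrt(24541 + 3625) + q(-121)) = (2 + (-82 + 2*(-110)))*(sqrt(24541 + 3625) + 59) = (2 + (-82 - 220))*(sqrt(28166) + 59) = (2 - 302)*(59 + sqrt(28166)) = -300*(59 + sqrt(28166)) = -17700 - 300*sqrt(28166)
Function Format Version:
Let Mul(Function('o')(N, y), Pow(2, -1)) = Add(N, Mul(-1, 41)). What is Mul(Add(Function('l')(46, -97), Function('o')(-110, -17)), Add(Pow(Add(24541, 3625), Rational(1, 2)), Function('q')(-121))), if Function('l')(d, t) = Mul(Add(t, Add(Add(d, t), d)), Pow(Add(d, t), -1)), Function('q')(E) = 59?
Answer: Add(-17700, Mul(-300, Pow(28166, Rational(1, 2)))) ≈ -68048.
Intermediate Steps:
Function('l')(d, t) = Mul(Pow(Add(d, t), -1), Add(Mul(2, d), Mul(2, t))) (Function('l')(d, t) = Mul(Add(t, Add(t, Mul(2, d))), Pow(Add(d, t), -1)) = Mul(Add(Mul(2, d), Mul(2, t)), Pow(Add(d, t), -1)) = Mul(Pow(Add(d, t), -1), Add(Mul(2, d), Mul(2, t))))
Function('o')(N, y) = Add(-82, Mul(2, N)) (Function('o')(N, y) = Mul(2, Add(N, Mul(-1, 41))) = Mul(2, Add(N, -41)) = Mul(2, Add(-41, N)) = Add(-82, Mul(2, N)))
Mul(Add(Function('l')(46, -97), Function('o')(-110, -17)), Add(Pow(Add(24541, 3625), Rational(1, 2)), Function('q')(-121))) = Mul(Add(2, Add(-82, Mul(2, -110))), Add(Pow(Add(24541, 3625), Rational(1, 2)), 59)) = Mul(Add(2, Add(-82, -220)), Add(Pow(28166, Rational(1, 2)), 59)) = Mul(Add(2, -302), Add(59, Pow(28166, Rational(1, 2)))) = Mul(-300, Add(59, Pow(28166, Rational(1, 2)))) = Add(-17700, Mul(-300, Pow(28166, Rational(1, 2))))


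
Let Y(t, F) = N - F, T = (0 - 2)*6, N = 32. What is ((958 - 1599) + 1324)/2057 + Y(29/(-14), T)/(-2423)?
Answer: 1564401/4984111 ≈ 0.31388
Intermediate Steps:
T = -12 (T = -2*6 = -12)
Y(t, F) = 32 - F
((958 - 1599) + 1324)/2057 + Y(29/(-14), T)/(-2423) = ((958 - 1599) + 1324)/2057 + (32 - 1*(-12))/(-2423) = (-641 + 1324)*(1/2057) + (32 + 12)*(-1/2423) = 683*(1/2057) + 44*(-1/2423) = 683/2057 - 44/2423 = 1564401/4984111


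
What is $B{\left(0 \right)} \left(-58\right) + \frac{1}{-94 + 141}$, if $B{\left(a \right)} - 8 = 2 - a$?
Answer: $- \frac{27259}{47} \approx -579.98$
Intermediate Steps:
$B{\left(a \right)} = 10 - a$ ($B{\left(a \right)} = 8 - \left(-2 + a\right) = 10 - a$)
$B{\left(0 \right)} \left(-58\right) + \frac{1}{-94 + 141} = \left(10 - 0\right) \left(-58\right) + \frac{1}{-94 + 141} = \left(10 + 0\right) \left(-58\right) + \frac{1}{47} = 10 \left(-58\right) + \frac{1}{47} = -580 + \frac{1}{47} = - \frac{27259}{47}$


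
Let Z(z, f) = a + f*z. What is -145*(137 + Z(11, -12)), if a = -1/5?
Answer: -696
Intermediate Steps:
a = -⅕ (a = -1*⅕ = -⅕ ≈ -0.20000)
Z(z, f) = -⅕ + f*z
-145*(137 + Z(11, -12)) = -145*(137 + (-⅕ - 12*11)) = -145*(137 + (-⅕ - 132)) = -145*(137 - 661/5) = -145*24/5 = -696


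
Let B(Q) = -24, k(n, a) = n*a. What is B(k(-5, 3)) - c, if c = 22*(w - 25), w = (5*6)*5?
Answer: -2774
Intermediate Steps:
k(n, a) = a*n
w = 150 (w = 30*5 = 150)
c = 2750 (c = 22*(150 - 25) = 22*125 = 2750)
B(k(-5, 3)) - c = -24 - 1*2750 = -24 - 2750 = -2774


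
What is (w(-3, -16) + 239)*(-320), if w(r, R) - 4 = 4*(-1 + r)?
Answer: -72640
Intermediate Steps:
w(r, R) = 4*r (w(r, R) = 4 + 4*(-1 + r) = 4 + (-4 + 4*r) = 4*r)
(w(-3, -16) + 239)*(-320) = (4*(-3) + 239)*(-320) = (-12 + 239)*(-320) = 227*(-320) = -72640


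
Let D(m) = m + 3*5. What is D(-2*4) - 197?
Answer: -190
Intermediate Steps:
D(m) = 15 + m (D(m) = m + 15 = 15 + m)
D(-2*4) - 197 = (15 - 2*4) - 197 = (15 - 8) - 197 = 7 - 197 = -190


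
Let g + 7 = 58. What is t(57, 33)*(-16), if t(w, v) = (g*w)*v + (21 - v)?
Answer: -1534704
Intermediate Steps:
g = 51 (g = -7 + 58 = 51)
t(w, v) = 21 - v + 51*v*w (t(w, v) = (51*w)*v + (21 - v) = 51*v*w + (21 - v) = 21 - v + 51*v*w)
t(57, 33)*(-16) = (21 - 1*33 + 51*33*57)*(-16) = (21 - 33 + 95931)*(-16) = 95919*(-16) = -1534704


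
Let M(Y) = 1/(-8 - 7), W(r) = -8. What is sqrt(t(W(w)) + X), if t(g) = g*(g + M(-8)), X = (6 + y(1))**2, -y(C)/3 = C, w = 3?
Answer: sqrt(16545)/15 ≈ 8.5752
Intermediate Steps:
y(C) = -3*C
X = 9 (X = (6 - 3*1)**2 = (6 - 3)**2 = 3**2 = 9)
M(Y) = -1/15 (M(Y) = 1/(-15) = -1/15)
t(g) = g*(-1/15 + g) (t(g) = g*(g - 1/15) = g*(-1/15 + g))
sqrt(t(W(w)) + X) = sqrt(-8*(-1/15 - 8) + 9) = sqrt(-8*(-121/15) + 9) = sqrt(968/15 + 9) = sqrt(1103/15) = sqrt(16545)/15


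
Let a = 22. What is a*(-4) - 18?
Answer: -106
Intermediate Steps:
a*(-4) - 18 = 22*(-4) - 18 = -88 - 18 = -106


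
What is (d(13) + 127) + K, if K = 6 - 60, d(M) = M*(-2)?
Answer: 47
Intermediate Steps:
d(M) = -2*M
K = -54
(d(13) + 127) + K = (-2*13 + 127) - 54 = (-26 + 127) - 54 = 101 - 54 = 47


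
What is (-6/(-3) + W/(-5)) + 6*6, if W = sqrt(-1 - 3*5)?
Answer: 38 - 4*I/5 ≈ 38.0 - 0.8*I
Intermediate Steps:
W = 4*I (W = sqrt(-1 - 15) = sqrt(-16) = 4*I ≈ 4.0*I)
(-6/(-3) + W/(-5)) + 6*6 = (-6/(-3) + (4*I)/(-5)) + 6*6 = (-6*(-1/3) + (4*I)*(-1/5)) + 36 = (2 - 4*I/5) + 36 = 38 - 4*I/5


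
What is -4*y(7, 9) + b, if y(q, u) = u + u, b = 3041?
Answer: 2969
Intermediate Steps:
y(q, u) = 2*u
-4*y(7, 9) + b = -8*9 + 3041 = -4*18 + 3041 = -72 + 3041 = 2969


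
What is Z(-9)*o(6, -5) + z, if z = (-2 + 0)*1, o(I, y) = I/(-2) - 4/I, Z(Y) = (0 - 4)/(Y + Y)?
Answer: -76/27 ≈ -2.8148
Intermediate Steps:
Z(Y) = -2/Y (Z(Y) = -4*1/(2*Y) = -2/Y)
o(I, y) = -4/I - I/2 (o(I, y) = I*(-½) - 4/I = -I/2 - 4/I = -4/I - I/2)
z = -2 (z = -2*1 = -2)
Z(-9)*o(6, -5) + z = (-2/(-9))*(-4/6 - ½*6) - 2 = (-2*(-⅑))*(-4*⅙ - 3) - 2 = 2*(-⅔ - 3)/9 - 2 = (2/9)*(-11/3) - 2 = -22/27 - 2 = -76/27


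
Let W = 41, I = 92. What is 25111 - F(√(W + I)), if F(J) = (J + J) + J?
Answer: 25111 - 3*√133 ≈ 25076.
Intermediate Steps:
F(J) = 3*J (F(J) = 2*J + J = 3*J)
25111 - F(√(W + I)) = 25111 - 3*√(41 + 92) = 25111 - 3*√133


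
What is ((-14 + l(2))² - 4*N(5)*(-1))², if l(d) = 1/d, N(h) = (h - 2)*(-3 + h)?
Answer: 680625/16 ≈ 42539.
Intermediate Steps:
N(h) = (-3 + h)*(-2 + h) (N(h) = (-2 + h)*(-3 + h) = (-3 + h)*(-2 + h))
((-14 + l(2))² - 4*N(5)*(-1))² = ((-14 + 1/2)² - 4*(6 + 5² - 5*5)*(-1))² = ((-14 + ½)² - 4*(6 + 25 - 25)*(-1))² = ((-27/2)² - 4*6*(-1))² = (729/4 - 24*(-1))² = (729/4 + 24)² = (825/4)² = 680625/16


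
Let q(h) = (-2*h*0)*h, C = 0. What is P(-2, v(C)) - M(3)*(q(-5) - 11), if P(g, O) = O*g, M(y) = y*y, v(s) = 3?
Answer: 93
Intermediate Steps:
M(y) = y²
q(h) = 0 (q(h) = 0*h = 0)
P(-2, v(C)) - M(3)*(q(-5) - 11) = 3*(-2) - 3²*(0 - 11) = -6 - 9*(-11) = -6 - 1*(-99) = -6 + 99 = 93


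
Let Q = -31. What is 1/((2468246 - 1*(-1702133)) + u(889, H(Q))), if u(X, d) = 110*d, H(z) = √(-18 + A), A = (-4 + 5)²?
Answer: 4170379/17392061209341 - 110*I*√17/17392061209341 ≈ 2.3979e-7 - 2.6078e-11*I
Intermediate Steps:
A = 1 (A = 1² = 1)
H(z) = I*√17 (H(z) = √(-18 + 1) = √(-17) = I*√17)
1/((2468246 - 1*(-1702133)) + u(889, H(Q))) = 1/((2468246 - 1*(-1702133)) + 110*(I*√17)) = 1/((2468246 + 1702133) + 110*I*√17) = 1/(4170379 + 110*I*√17)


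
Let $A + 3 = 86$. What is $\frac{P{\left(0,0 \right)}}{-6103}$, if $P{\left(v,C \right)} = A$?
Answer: $- \frac{83}{6103} \approx -0.0136$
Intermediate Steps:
$A = 83$ ($A = -3 + 86 = 83$)
$P{\left(v,C \right)} = 83$
$\frac{P{\left(0,0 \right)}}{-6103} = \frac{83}{-6103} = 83 \left(- \frac{1}{6103}\right) = - \frac{83}{6103}$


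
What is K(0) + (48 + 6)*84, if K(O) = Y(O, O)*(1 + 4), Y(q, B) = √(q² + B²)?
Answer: 4536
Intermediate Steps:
Y(q, B) = √(B² + q²)
K(O) = 5*√2*√(O²) (K(O) = √(O² + O²)*(1 + 4) = √(2*O²)*5 = (√2*√(O²))*5 = 5*√2*√(O²))
K(0) + (48 + 6)*84 = 5*√2*√(0²) + (48 + 6)*84 = 5*√2*√0 + 54*84 = 5*√2*0 + 4536 = 0 + 4536 = 4536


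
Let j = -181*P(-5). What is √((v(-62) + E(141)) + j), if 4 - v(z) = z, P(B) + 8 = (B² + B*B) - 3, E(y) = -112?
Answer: 7*I*√145 ≈ 84.291*I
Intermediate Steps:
P(B) = -11 + 2*B² (P(B) = -8 + ((B² + B*B) - 3) = -8 + ((B² + B²) - 3) = -8 + (2*B² - 3) = -8 + (-3 + 2*B²) = -11 + 2*B²)
v(z) = 4 - z
j = -7059 (j = -181*(-11 + 2*(-5)²) = -181*(-11 + 2*25) = -181*(-11 + 50) = -181*39 = -7059)
√((v(-62) + E(141)) + j) = √(((4 - 1*(-62)) - 112) - 7059) = √(((4 + 62) - 112) - 7059) = √((66 - 112) - 7059) = √(-46 - 7059) = √(-7105) = 7*I*√145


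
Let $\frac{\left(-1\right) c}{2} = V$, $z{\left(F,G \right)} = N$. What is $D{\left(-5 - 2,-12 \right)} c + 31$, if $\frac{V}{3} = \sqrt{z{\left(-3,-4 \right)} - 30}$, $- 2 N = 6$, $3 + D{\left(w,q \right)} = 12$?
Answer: $31 - 54 i \sqrt{33} \approx 31.0 - 310.21 i$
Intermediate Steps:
$D{\left(w,q \right)} = 9$ ($D{\left(w,q \right)} = -3 + 12 = 9$)
$N = -3$ ($N = \left(- \frac{1}{2}\right) 6 = -3$)
$z{\left(F,G \right)} = -3$
$V = 3 i \sqrt{33}$ ($V = 3 \sqrt{-3 - 30} = 3 \sqrt{-33} = 3 i \sqrt{33} \approx 17.234 i$)
$c = - 6 i \sqrt{33}$ ($c = - 2 \cdot 3 i \sqrt{33} = - 6 i \sqrt{33} \approx - 34.467 i$)
$D{\left(-5 - 2,-12 \right)} c + 31 = 9 \left(- 6 i \sqrt{33}\right) + 31 = - 54 i \sqrt{33} + 31 = 31 - 54 i \sqrt{33}$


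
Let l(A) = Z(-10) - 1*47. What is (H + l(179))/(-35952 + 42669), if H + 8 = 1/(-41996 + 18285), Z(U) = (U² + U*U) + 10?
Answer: 1225068/53088929 ≈ 0.023076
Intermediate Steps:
Z(U) = 10 + 2*U² (Z(U) = (U² + U²) + 10 = 2*U² + 10 = 10 + 2*U²)
l(A) = 163 (l(A) = (10 + 2*(-10)²) - 1*47 = (10 + 2*100) - 47 = (10 + 200) - 47 = 210 - 47 = 163)
H = -189689/23711 (H = -8 + 1/(-41996 + 18285) = -8 + 1/(-23711) = -8 - 1/23711 = -189689/23711 ≈ -8.0000)
(H + l(179))/(-35952 + 42669) = (-189689/23711 + 163)/(-35952 + 42669) = (3675204/23711)/6717 = (3675204/23711)*(1/6717) = 1225068/53088929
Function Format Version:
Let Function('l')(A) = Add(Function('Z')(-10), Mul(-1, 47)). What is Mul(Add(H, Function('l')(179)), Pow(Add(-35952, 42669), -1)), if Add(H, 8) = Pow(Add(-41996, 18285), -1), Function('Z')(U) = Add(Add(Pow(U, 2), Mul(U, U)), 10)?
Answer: Rational(1225068, 53088929) ≈ 0.023076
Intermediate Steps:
Function('Z')(U) = Add(10, Mul(2, Pow(U, 2))) (Function('Z')(U) = Add(Add(Pow(U, 2), Pow(U, 2)), 10) = Add(Mul(2, Pow(U, 2)), 10) = Add(10, Mul(2, Pow(U, 2))))
Function('l')(A) = 163 (Function('l')(A) = Add(Add(10, Mul(2, Pow(-10, 2))), Mul(-1, 47)) = Add(Add(10, Mul(2, 100)), -47) = Add(Add(10, 200), -47) = Add(210, -47) = 163)
H = Rational(-189689, 23711) (H = Add(-8, Pow(Add(-41996, 18285), -1)) = Add(-8, Pow(-23711, -1)) = Add(-8, Rational(-1, 23711)) = Rational(-189689, 23711) ≈ -8.0000)
Mul(Add(H, Function('l')(179)), Pow(Add(-35952, 42669), -1)) = Mul(Add(Rational(-189689, 23711), 163), Pow(Add(-35952, 42669), -1)) = Mul(Rational(3675204, 23711), Pow(6717, -1)) = Mul(Rational(3675204, 23711), Rational(1, 6717)) = Rational(1225068, 53088929)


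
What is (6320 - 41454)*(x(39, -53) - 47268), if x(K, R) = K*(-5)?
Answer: 1667565042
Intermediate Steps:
x(K, R) = -5*K
(6320 - 41454)*(x(39, -53) - 47268) = (6320 - 41454)*(-5*39 - 47268) = -35134*(-195 - 47268) = -35134*(-47463) = 1667565042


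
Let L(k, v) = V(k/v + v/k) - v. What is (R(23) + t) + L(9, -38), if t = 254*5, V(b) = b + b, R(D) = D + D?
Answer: 230009/171 ≈ 1345.1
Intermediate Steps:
R(D) = 2*D
V(b) = 2*b
L(k, v) = -v + 2*k/v + 2*v/k (L(k, v) = 2*(k/v + v/k) - v = (2*k/v + 2*v/k) - v = -v + 2*k/v + 2*v/k)
t = 1270
(R(23) + t) + L(9, -38) = (2*23 + 1270) + (-1*(-38) + 2*9/(-38) + 2*(-38)/9) = (46 + 1270) + (38 + 2*9*(-1/38) + 2*(-38)*(1/9)) = 1316 + (38 - 9/19 - 76/9) = 1316 + 4973/171 = 230009/171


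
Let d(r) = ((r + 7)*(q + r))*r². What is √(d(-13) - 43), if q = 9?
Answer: √4013 ≈ 63.348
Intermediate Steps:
d(r) = r²*(7 + r)*(9 + r) (d(r) = ((r + 7)*(9 + r))*r² = ((7 + r)*(9 + r))*r² = r²*(7 + r)*(9 + r))
√(d(-13) - 43) = √((-13)²*(63 + (-13)² + 16*(-13)) - 43) = √(169*(63 + 169 - 208) - 43) = √(169*24 - 43) = √(4056 - 43) = √4013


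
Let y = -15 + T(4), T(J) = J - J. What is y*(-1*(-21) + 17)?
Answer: -570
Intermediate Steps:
T(J) = 0
y = -15 (y = -15 + 0 = -15)
y*(-1*(-21) + 17) = -15*(-1*(-21) + 17) = -15*(21 + 17) = -15*38 = -570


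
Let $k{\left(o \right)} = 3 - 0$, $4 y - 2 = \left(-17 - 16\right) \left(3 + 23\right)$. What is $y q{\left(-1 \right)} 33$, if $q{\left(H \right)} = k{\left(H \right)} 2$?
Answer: $-42372$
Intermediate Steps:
$y = -214$ ($y = \frac{1}{2} + \frac{\left(-17 - 16\right) \left(3 + 23\right)}{4} = \frac{1}{2} + \frac{\left(-33\right) 26}{4} = \frac{1}{2} + \frac{1}{4} \left(-858\right) = \frac{1}{2} - \frac{429}{2} = -214$)
$k{\left(o \right)} = 3$ ($k{\left(o \right)} = 3 + 0 = 3$)
$q{\left(H \right)} = 6$ ($q{\left(H \right)} = 3 \cdot 2 = 6$)
$y q{\left(-1 \right)} 33 = \left(-214\right) 6 \cdot 33 = \left(-1284\right) 33 = -42372$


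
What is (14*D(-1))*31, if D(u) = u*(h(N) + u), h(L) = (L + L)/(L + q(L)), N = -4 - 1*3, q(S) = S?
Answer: 0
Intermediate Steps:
N = -7 (N = -4 - 3 = -7)
h(L) = 1 (h(L) = (L + L)/(L + L) = (2*L)/((2*L)) = (2*L)*(1/(2*L)) = 1)
D(u) = u*(1 + u)
(14*D(-1))*31 = (14*(-(1 - 1)))*31 = (14*(-1*0))*31 = (14*0)*31 = 0*31 = 0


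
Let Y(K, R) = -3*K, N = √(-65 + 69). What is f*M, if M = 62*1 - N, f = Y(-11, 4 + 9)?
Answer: 1980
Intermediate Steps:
N = 2 (N = √4 = 2)
f = 33 (f = -3*(-11) = 33)
M = 60 (M = 62*1 - 1*2 = 62 - 2 = 60)
f*M = 33*60 = 1980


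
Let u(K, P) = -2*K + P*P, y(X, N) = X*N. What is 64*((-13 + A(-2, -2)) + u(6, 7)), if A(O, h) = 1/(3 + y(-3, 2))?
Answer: 4544/3 ≈ 1514.7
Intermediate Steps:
y(X, N) = N*X
A(O, h) = -⅓ (A(O, h) = 1/(3 + 2*(-3)) = 1/(3 - 6) = 1/(-3) = -⅓)
u(K, P) = P² - 2*K (u(K, P) = -2*K + P² = P² - 2*K)
64*((-13 + A(-2, -2)) + u(6, 7)) = 64*((-13 - ⅓) + (7² - 2*6)) = 64*(-40/3 + (49 - 12)) = 64*(-40/3 + 37) = 64*(71/3) = 4544/3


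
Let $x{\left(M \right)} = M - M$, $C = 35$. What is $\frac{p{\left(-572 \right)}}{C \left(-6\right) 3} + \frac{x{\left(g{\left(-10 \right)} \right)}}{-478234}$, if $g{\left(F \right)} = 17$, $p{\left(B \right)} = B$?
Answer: $\frac{286}{315} \approx 0.90794$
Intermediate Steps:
$x{\left(M \right)} = 0$
$\frac{p{\left(-572 \right)}}{C \left(-6\right) 3} + \frac{x{\left(g{\left(-10 \right)} \right)}}{-478234} = - \frac{572}{35 \left(-6\right) 3} + \frac{0}{-478234} = - \frac{572}{\left(-210\right) 3} + 0 \left(- \frac{1}{478234}\right) = - \frac{572}{-630} + 0 = \left(-572\right) \left(- \frac{1}{630}\right) + 0 = \frac{286}{315} + 0 = \frac{286}{315}$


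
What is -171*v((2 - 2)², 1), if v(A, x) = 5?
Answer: -855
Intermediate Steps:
-171*v((2 - 2)², 1) = -171*5 = -855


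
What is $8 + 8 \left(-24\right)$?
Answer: $-184$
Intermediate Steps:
$8 + 8 \left(-24\right) = 8 - 192 = -184$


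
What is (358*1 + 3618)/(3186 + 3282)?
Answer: 142/231 ≈ 0.61472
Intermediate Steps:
(358*1 + 3618)/(3186 + 3282) = (358 + 3618)/6468 = 3976*(1/6468) = 142/231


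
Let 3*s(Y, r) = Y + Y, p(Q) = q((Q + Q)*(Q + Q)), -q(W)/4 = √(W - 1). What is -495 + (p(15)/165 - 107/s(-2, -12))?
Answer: -1659/4 - 4*√899/165 ≈ -415.48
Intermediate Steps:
q(W) = -4*√(-1 + W) (q(W) = -4*√(W - 1) = -4*√(-1 + W))
p(Q) = -4*√(-1 + 4*Q²) (p(Q) = -4*√(-1 + (Q + Q)*(Q + Q)) = -4*√(-1 + (2*Q)*(2*Q)) = -4*√(-1 + 4*Q²))
s(Y, r) = 2*Y/3 (s(Y, r) = (Y + Y)/3 = (2*Y)/3 = 2*Y/3)
-495 + (p(15)/165 - 107/s(-2, -12)) = -495 + (-4*√(-1 + 4*15²)/165 - 107/((⅔)*(-2))) = -495 + (-4*√(-1 + 4*225)*(1/165) - 107/(-4/3)) = -495 + (-4*√(-1 + 900)*(1/165) - 107*(-¾)) = -495 + (-4*√899*(1/165) + 321/4) = -495 + (-4*√899/165 + 321/4) = -495 + (321/4 - 4*√899/165) = -1659/4 - 4*√899/165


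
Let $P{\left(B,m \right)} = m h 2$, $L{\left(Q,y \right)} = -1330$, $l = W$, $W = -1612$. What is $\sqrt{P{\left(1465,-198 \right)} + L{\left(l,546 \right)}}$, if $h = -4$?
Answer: $\sqrt{254} \approx 15.937$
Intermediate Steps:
$l = -1612$
$P{\left(B,m \right)} = - 8 m$ ($P{\left(B,m \right)} = m \left(-4\right) 2 = - 4 m 2 = - 8 m$)
$\sqrt{P{\left(1465,-198 \right)} + L{\left(l,546 \right)}} = \sqrt{\left(-8\right) \left(-198\right) - 1330} = \sqrt{1584 - 1330} = \sqrt{254}$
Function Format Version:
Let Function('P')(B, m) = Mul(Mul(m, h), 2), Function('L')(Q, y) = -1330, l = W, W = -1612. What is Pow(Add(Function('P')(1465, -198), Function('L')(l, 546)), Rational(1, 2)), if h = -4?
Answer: Pow(254, Rational(1, 2)) ≈ 15.937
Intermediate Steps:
l = -1612
Function('P')(B, m) = Mul(-8, m) (Function('P')(B, m) = Mul(Mul(m, -4), 2) = Mul(Mul(-4, m), 2) = Mul(-8, m))
Pow(Add(Function('P')(1465, -198), Function('L')(l, 546)), Rational(1, 2)) = Pow(Add(Mul(-8, -198), -1330), Rational(1, 2)) = Pow(Add(1584, -1330), Rational(1, 2)) = Pow(254, Rational(1, 2))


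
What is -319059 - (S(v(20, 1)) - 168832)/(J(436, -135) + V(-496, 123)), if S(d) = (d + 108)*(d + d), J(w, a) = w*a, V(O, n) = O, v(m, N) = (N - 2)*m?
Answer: -4734559589/14839 ≈ -3.1906e+5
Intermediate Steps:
v(m, N) = m*(-2 + N) (v(m, N) = (-2 + N)*m = m*(-2 + N))
J(w, a) = a*w
S(d) = 2*d*(108 + d) (S(d) = (108 + d)*(2*d) = 2*d*(108 + d))
-319059 - (S(v(20, 1)) - 168832)/(J(436, -135) + V(-496, 123)) = -319059 - (2*(20*(-2 + 1))*(108 + 20*(-2 + 1)) - 168832)/(-135*436 - 496) = -319059 - (2*(20*(-1))*(108 + 20*(-1)) - 168832)/(-58860 - 496) = -319059 - (2*(-20)*(108 - 20) - 168832)/(-59356) = -319059 - (2*(-20)*88 - 168832)*(-1)/59356 = -319059 - (-3520 - 168832)*(-1)/59356 = -319059 - (-172352)*(-1)/59356 = -319059 - 1*43088/14839 = -319059 - 43088/14839 = -4734559589/14839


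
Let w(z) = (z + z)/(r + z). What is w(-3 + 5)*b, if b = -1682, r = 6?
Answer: -841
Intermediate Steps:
w(z) = 2*z/(6 + z) (w(z) = (z + z)/(6 + z) = (2*z)/(6 + z) = 2*z/(6 + z))
w(-3 + 5)*b = (2*(-3 + 5)/(6 + (-3 + 5)))*(-1682) = (2*2/(6 + 2))*(-1682) = (2*2/8)*(-1682) = (2*2*(1/8))*(-1682) = (1/2)*(-1682) = -841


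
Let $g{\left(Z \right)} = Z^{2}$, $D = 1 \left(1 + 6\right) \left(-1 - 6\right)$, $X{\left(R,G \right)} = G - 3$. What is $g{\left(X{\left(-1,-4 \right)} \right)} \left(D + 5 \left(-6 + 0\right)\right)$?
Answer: $-3871$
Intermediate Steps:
$X{\left(R,G \right)} = -3 + G$
$D = -49$ ($D = 1 \cdot 7 \left(-7\right) = 7 \left(-7\right) = -49$)
$g{\left(X{\left(-1,-4 \right)} \right)} \left(D + 5 \left(-6 + 0\right)\right) = \left(-3 - 4\right)^{2} \left(-49 + 5 \left(-6 + 0\right)\right) = \left(-7\right)^{2} \left(-49 + 5 \left(-6\right)\right) = 49 \left(-49 - 30\right) = 49 \left(-79\right) = -3871$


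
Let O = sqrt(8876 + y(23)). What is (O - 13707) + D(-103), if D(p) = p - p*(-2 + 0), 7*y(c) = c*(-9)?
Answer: -14016 + 5*sqrt(17339)/7 ≈ -13922.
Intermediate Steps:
y(c) = -9*c/7 (y(c) = (c*(-9))/7 = (-9*c)/7 = -9*c/7)
O = 5*sqrt(17339)/7 (O = sqrt(8876 - 9/7*23) = sqrt(8876 - 207/7) = sqrt(61925/7) = 5*sqrt(17339)/7 ≈ 94.055)
D(p) = 3*p (D(p) = p - p*(-2) = p - (-2)*p = p + 2*p = 3*p)
(O - 13707) + D(-103) = (5*sqrt(17339)/7 - 13707) + 3*(-103) = (-13707 + 5*sqrt(17339)/7) - 309 = -14016 + 5*sqrt(17339)/7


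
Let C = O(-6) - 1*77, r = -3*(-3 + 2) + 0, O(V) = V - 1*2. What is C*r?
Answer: -255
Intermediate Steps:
O(V) = -2 + V (O(V) = V - 2 = -2 + V)
r = 3 (r = -3*(-1) + 0 = 3 + 0 = 3)
C = -85 (C = (-2 - 6) - 1*77 = -8 - 77 = -85)
C*r = -85*3 = -255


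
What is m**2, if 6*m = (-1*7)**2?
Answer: 2401/36 ≈ 66.694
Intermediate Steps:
m = 49/6 (m = (-1*7)**2/6 = (1/6)*(-7)**2 = (1/6)*49 = 49/6 ≈ 8.1667)
m**2 = (49/6)**2 = 2401/36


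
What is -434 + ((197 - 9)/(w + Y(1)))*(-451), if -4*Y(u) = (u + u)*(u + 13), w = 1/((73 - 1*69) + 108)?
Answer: 9156434/783 ≈ 11694.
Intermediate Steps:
w = 1/112 (w = 1/((73 - 69) + 108) = 1/(4 + 108) = 1/112 ≈ 0.0089286)
Y(u) = -u*(13 + u)/2 (Y(u) = -(u + u)*(u + 13)/4 = -2*u*(13 + u)/4 = -u*(13 + u)/2)
-434 + ((197 - 9)/(w + Y(1)))*(-451) = -434 + ((197 - 9)/(1/112 - ½*1*(13 + 1)))*(-451) = -434 + (188/(1/112 - ½*1*14))*(-451) = -434 + (188/(1/112 - 7))*(-451) = -434 + (188/(-783/112))*(-451) = -434 + (188*(-112/783))*(-451) = -434 - 21056/783*(-451) = -434 + 9496256/783 = 9156434/783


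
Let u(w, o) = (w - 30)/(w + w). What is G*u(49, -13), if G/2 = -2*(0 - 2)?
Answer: 76/49 ≈ 1.5510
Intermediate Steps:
G = 8 (G = 2*(-2*(0 - 2)) = 2*(-2*(-2)) = 2*4 = 8)
u(w, o) = (-30 + w)/(2*w) (u(w, o) = (-30 + w)/((2*w)) = (-30 + w)*(1/(2*w)) = (-30 + w)/(2*w))
G*u(49, -13) = 8*((1/2)*(-30 + 49)/49) = 8*((1/2)*(1/49)*19) = 8*(19/98) = 76/49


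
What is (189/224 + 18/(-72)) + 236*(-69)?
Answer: -521069/32 ≈ -16283.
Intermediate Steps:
(189/224 + 18/(-72)) + 236*(-69) = (189*(1/224) + 18*(-1/72)) - 16284 = (27/32 - ¼) - 16284 = 19/32 - 16284 = -521069/32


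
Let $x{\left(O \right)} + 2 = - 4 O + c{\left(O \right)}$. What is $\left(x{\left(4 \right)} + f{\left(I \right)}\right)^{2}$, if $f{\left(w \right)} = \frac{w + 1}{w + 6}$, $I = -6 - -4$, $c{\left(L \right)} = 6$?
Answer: $\frac{2401}{16} \approx 150.06$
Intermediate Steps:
$I = -2$ ($I = -6 + 4 = -2$)
$f{\left(w \right)} = \frac{1 + w}{6 + w}$
$x{\left(O \right)} = 4 - 4 O$ ($x{\left(O \right)} = -2 - \left(-6 + 4 O\right) = 4 - 4 O$)
$\left(x{\left(4 \right)} + f{\left(I \right)}\right)^{2} = \left(\left(4 - 16\right) + \frac{1 - 2}{6 - 2}\right)^{2} = \left(\left(4 - 16\right) + \frac{1}{4} \left(-1\right)\right)^{2} = \left(-12 + \frac{1}{4} \left(-1\right)\right)^{2} = \left(-12 - \frac{1}{4}\right)^{2} = \left(- \frac{49}{4}\right)^{2} = \frac{2401}{16}$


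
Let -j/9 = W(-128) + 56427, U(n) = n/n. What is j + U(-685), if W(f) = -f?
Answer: -508994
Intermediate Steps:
U(n) = 1
j = -508995 (j = -9*(-1*(-128) + 56427) = -9*(128 + 56427) = -9*56555 = -508995)
j + U(-685) = -508995 + 1 = -508994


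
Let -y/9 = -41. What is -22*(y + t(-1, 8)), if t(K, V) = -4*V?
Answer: -7414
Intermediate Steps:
y = 369 (y = -9*(-41) = 369)
t(K, V) = -4*V
-22*(y + t(-1, 8)) = -22*(369 - 4*8) = -22*(369 - 32) = -22*337 = -7414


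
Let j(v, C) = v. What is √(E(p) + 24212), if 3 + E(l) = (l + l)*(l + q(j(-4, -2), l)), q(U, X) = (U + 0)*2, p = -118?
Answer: √53945 ≈ 232.26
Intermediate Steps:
q(U, X) = 2*U (q(U, X) = U*2 = 2*U)
E(l) = -3 + 2*l*(-8 + l) (E(l) = -3 + (l + l)*(l + 2*(-4)) = -3 + (2*l)*(l - 8) = -3 + (2*l)*(-8 + l) = -3 + 2*l*(-8 + l))
√(E(p) + 24212) = √((-3 - 16*(-118) + 2*(-118)²) + 24212) = √((-3 + 1888 + 2*13924) + 24212) = √((-3 + 1888 + 27848) + 24212) = √(29733 + 24212) = √53945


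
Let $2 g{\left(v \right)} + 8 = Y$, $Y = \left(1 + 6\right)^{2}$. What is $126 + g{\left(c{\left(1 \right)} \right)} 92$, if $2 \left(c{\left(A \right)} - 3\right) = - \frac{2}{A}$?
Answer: $2012$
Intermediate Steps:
$c{\left(A \right)} = 3 - \frac{1}{A}$ ($c{\left(A \right)} = 3 + \frac{\left(-2\right) \frac{1}{A}}{2} = 3 - \frac{1}{A}$)
$Y = 49$ ($Y = 7^{2} = 49$)
$g{\left(v \right)} = \frac{41}{2}$ ($g{\left(v \right)} = -4 + \frac{1}{2} \cdot 49 = -4 + \frac{49}{2} = \frac{41}{2}$)
$126 + g{\left(c{\left(1 \right)} \right)} 92 = 126 + \frac{41}{2} \cdot 92 = 126 + 1886 = 2012$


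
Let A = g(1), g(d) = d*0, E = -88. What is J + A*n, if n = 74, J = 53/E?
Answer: -53/88 ≈ -0.60227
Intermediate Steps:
g(d) = 0
A = 0
J = -53/88 (J = 53/(-88) = 53*(-1/88) = -53/88 ≈ -0.60227)
J + A*n = -53/88 + 0*74 = -53/88 + 0 = -53/88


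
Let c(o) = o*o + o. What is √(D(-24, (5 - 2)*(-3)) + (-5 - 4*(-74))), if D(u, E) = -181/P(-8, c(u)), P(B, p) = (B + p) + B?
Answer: √20876530/268 ≈ 17.049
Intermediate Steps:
c(o) = o + o² (c(o) = o² + o = o + o²)
P(B, p) = p + 2*B
D(u, E) = -181/(-16 + u*(1 + u)) (D(u, E) = -181/(u*(1 + u) + 2*(-8)) = -181/(u*(1 + u) - 16) = -181/(-16 + u*(1 + u)))
√(D(-24, (5 - 2)*(-3)) + (-5 - 4*(-74))) = √(-181/(-16 - 24*(1 - 24)) + (-5 - 4*(-74))) = √(-181/(-16 - 24*(-23)) + (-5 + 296)) = √(-181/(-16 + 552) + 291) = √(-181/536 + 291) = √(155795/536) = √20876530/268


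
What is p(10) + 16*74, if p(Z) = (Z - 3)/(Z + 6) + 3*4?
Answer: 19143/16 ≈ 1196.4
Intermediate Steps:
p(Z) = 12 + (-3 + Z)/(6 + Z) (p(Z) = (-3 + Z)/(6 + Z) + 12 = 12 + (-3 + Z)/(6 + Z))
p(10) + 16*74 = (69 + 13*10)/(6 + 10) + 16*74 = (69 + 130)/16 + 1184 = (1/16)*199 + 1184 = 199/16 + 1184 = 19143/16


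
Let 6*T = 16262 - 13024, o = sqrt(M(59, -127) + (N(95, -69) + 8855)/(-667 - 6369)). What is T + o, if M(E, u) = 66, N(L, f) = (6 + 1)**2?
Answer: 1619/3 + 6*sqrt(5563717)/1759 ≈ 547.71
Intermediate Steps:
N(L, f) = 49 (N(L, f) = 7**2 = 49)
o = 6*sqrt(5563717)/1759 (o = sqrt(66 + (49 + 8855)/(-667 - 6369)) = sqrt(66 + 8904/(-7036)) = sqrt(66 + 8904*(-1/7036)) = sqrt(66 - 2226/1759) = sqrt(113868/1759) = 6*sqrt(5563717)/1759 ≈ 8.0458)
T = 1619/3 (T = (16262 - 13024)/6 = (1/6)*3238 = 1619/3 ≈ 539.67)
T + o = 1619/3 + 6*sqrt(5563717)/1759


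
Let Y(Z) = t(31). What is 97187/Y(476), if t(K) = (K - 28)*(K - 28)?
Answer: 97187/9 ≈ 10799.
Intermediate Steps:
t(K) = (-28 + K)² (t(K) = (-28 + K)*(-28 + K) = (-28 + K)²)
Y(Z) = 9 (Y(Z) = (-28 + 31)² = 3² = 9)
97187/Y(476) = 97187/9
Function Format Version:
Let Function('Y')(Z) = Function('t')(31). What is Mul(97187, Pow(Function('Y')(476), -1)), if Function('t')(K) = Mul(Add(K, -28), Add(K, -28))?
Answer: Rational(97187, 9) ≈ 10799.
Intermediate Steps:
Function('t')(K) = Pow(Add(-28, K), 2) (Function('t')(K) = Mul(Add(-28, K), Add(-28, K)) = Pow(Add(-28, K), 2))
Function('Y')(Z) = 9 (Function('Y')(Z) = Pow(Add(-28, 31), 2) = Pow(3, 2) = 9)
Mul(97187, Pow(Function('Y')(476), -1)) = Mul(97187, Pow(9, -1)) = Mul(97187, Rational(1, 9)) = Rational(97187, 9)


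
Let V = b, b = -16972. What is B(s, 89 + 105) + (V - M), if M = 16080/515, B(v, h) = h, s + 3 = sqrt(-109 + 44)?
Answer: -1731350/103 ≈ -16809.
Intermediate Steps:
V = -16972
s = -3 + I*sqrt(65) (s = -3 + sqrt(-109 + 44) = -3 + sqrt(-65) = -3 + I*sqrt(65) ≈ -3.0 + 8.0623*I)
M = 3216/103 (M = 16080*(1/515) = 3216/103 ≈ 31.223)
B(s, 89 + 105) + (V - M) = (89 + 105) + (-16972 - 1*3216/103) = 194 + (-16972 - 3216/103) = 194 - 1751332/103 = -1731350/103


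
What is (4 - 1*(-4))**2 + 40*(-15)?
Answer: -536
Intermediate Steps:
(4 - 1*(-4))**2 + 40*(-15) = (4 + 4)**2 - 600 = 8**2 - 600 = 64 - 600 = -536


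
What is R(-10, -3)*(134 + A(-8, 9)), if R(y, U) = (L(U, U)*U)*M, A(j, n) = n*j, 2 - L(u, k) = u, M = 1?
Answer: -930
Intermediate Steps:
L(u, k) = 2 - u
A(j, n) = j*n
R(y, U) = U*(2 - U) (R(y, U) = ((2 - U)*U)*1 = (U*(2 - U))*1 = U*(2 - U))
R(-10, -3)*(134 + A(-8, 9)) = (-3*(2 - 1*(-3)))*(134 - 8*9) = (-3*(2 + 3))*(134 - 72) = -3*5*62 = -15*62 = -930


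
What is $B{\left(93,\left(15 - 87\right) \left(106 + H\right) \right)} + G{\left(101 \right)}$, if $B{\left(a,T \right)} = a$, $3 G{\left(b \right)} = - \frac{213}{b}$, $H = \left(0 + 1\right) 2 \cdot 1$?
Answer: $\frac{9322}{101} \approx 92.297$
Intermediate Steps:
$H = 2$ ($H = 1 \cdot 2 \cdot 1 = 2 \cdot 1 = 2$)
$G{\left(b \right)} = - \frac{71}{b}$ ($G{\left(b \right)} = \frac{\left(-213\right) \frac{1}{b}}{3} = - \frac{71}{b}$)
$B{\left(93,\left(15 - 87\right) \left(106 + H\right) \right)} + G{\left(101 \right)} = 93 - \frac{71}{101} = \frac{9322}{101}$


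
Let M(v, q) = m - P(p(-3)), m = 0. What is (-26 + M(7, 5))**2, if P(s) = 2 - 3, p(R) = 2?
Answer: 625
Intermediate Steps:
P(s) = -1
M(v, q) = 1 (M(v, q) = 0 - 1*(-1) = 0 + 1 = 1)
(-26 + M(7, 5))**2 = (-26 + 1)**2 = (-25)**2 = 625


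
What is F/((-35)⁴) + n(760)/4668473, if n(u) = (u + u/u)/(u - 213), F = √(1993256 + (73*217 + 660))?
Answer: 761/2553654731 + √2009757/1500625 ≈ 0.00094501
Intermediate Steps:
F = √2009757 (F = √(1993256 + (15841 + 660)) = √(1993256 + 16501) = √2009757 ≈ 1417.7)
n(u) = (1 + u)/(-213 + u) (n(u) = (u + 1)/(-213 + u) = (1 + u)/(-213 + u))
F/((-35)⁴) + n(760)/4668473 = √2009757/((-35)⁴) + ((1 + 760)/(-213 + 760))/4668473 = √2009757/1500625 + (761/547)*(1/4668473) = √2009757/1500625 + 761/2553654731 = 761/2553654731 + √2009757/1500625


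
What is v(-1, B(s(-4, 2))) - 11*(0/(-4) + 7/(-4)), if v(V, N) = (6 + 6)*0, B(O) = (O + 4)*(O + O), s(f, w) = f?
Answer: 77/4 ≈ 19.250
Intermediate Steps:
B(O) = 2*O*(4 + O) (B(O) = (4 + O)*(2*O) = 2*O*(4 + O))
v(V, N) = 0 (v(V, N) = 12*0 = 0)
v(-1, B(s(-4, 2))) - 11*(0/(-4) + 7/(-4)) = 0 - 11*(0/(-4) + 7/(-4)) = 0 - 11*(0*(-1/4) + 7*(-1/4)) = 0 - 11*(0 - 7/4) = 0 - 11*(-7/4) = 0 + 77/4 = 77/4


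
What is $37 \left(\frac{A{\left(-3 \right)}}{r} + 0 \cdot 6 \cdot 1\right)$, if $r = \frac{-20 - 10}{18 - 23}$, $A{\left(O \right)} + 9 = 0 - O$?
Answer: $-37$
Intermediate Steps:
$A{\left(O \right)} = -9 - O$ ($A{\left(O \right)} = -9 + \left(0 - O\right) = -9 - O$)
$r = 6$ ($r = - \frac{30}{-5} = \left(-30\right) \left(- \frac{1}{5}\right) = 6$)
$37 \left(\frac{A{\left(-3 \right)}}{r} + 0 \cdot 6 \cdot 1\right) = 37 \left(\frac{-9 - -3}{6} + 0 \cdot 6 \cdot 1\right) = 37 \left(\left(-9 + 3\right) \frac{1}{6} + 0 \cdot 6\right) = 37 \left(\left(-6\right) \frac{1}{6} + 0\right) = 37 \left(-1 + 0\right) = 37 \left(-1\right) = -37$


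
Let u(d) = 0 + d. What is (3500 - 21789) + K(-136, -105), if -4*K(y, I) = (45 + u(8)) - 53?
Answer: -18289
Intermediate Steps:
u(d) = d
K(y, I) = 0 (K(y, I) = -((45 + 8) - 53)/4 = -(53 - 53)/4 = -¼*0 = 0)
(3500 - 21789) + K(-136, -105) = (3500 - 21789) + 0 = -18289 + 0 = -18289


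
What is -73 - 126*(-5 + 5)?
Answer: -73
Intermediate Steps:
-73 - 126*(-5 + 5) = -73 - 126*0 = -73 + 0 = -73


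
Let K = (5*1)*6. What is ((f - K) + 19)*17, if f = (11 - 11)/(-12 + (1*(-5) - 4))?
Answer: -187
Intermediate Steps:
K = 30 (K = 5*6 = 30)
f = 0 (f = 0/(-12 + (-5 - 4)) = 0/(-12 - 9) = 0/(-21) = 0*(-1/21) = 0)
((f - K) + 19)*17 = ((0 - 1*30) + 19)*17 = ((0 - 30) + 19)*17 = (-30 + 19)*17 = -11*17 = -187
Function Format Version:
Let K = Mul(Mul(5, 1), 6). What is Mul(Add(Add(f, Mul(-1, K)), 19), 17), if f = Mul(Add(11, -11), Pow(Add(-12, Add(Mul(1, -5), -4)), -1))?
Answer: -187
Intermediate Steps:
K = 30 (K = Mul(5, 6) = 30)
f = 0 (f = Mul(0, Pow(Add(-12, Add(-5, -4)), -1)) = Mul(0, Pow(Add(-12, -9), -1)) = Mul(0, Pow(-21, -1)) = Mul(0, Rational(-1, 21)) = 0)
Mul(Add(Add(f, Mul(-1, K)), 19), 17) = Mul(Add(Add(0, Mul(-1, 30)), 19), 17) = Mul(Add(Add(0, -30), 19), 17) = Mul(Add(-30, 19), 17) = Mul(-11, 17) = -187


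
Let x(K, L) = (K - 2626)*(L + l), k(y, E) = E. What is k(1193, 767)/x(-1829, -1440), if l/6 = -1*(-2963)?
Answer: -767/72785790 ≈ -1.0538e-5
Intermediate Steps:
l = 17778 (l = 6*(-1*(-2963)) = 6*2963 = 17778)
x(K, L) = (-2626 + K)*(17778 + L) (x(K, L) = (K - 2626)*(L + 17778) = (-2626 + K)*(17778 + L))
k(1193, 767)/x(-1829, -1440) = 767/(-46685028 - 2626*(-1440) + 17778*(-1829) - 1829*(-1440)) = 767/(-46685028 + 3781440 - 32515962 + 2633760) = 767/(-72785790) = 767*(-1/72785790) = -767/72785790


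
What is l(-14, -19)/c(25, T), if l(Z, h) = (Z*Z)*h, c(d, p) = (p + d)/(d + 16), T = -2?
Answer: -152684/23 ≈ -6638.4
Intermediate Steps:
c(d, p) = (d + p)/(16 + d)
l(Z, h) = h*Z² (l(Z, h) = Z²*h = h*Z²)
l(-14, -19)/c(25, T) = (-19*(-14)²)/(((25 - 2)/(16 + 25))) = (-19*196)/((23/41)) = -3724/((1/41)*23) = -3724/23/41 = -3724*41/23 = -152684/23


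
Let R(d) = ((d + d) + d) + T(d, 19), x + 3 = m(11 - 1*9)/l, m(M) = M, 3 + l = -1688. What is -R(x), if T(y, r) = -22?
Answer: 52427/1691 ≈ 31.004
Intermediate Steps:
l = -1691 (l = -3 - 1688 = -1691)
x = -5075/1691 (x = -3 + (11 - 1*9)/(-1691) = -3 + (11 - 9)*(-1/1691) = -3 + 2*(-1/1691) = -3 - 2/1691 = -5075/1691 ≈ -3.0012)
R(d) = -22 + 3*d (R(d) = ((d + d) + d) - 22 = (2*d + d) - 22 = 3*d - 22 = -22 + 3*d)
-R(x) = -(-22 + 3*(-5075/1691)) = -(-22 - 15225/1691) = -1*(-52427/1691) = 52427/1691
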